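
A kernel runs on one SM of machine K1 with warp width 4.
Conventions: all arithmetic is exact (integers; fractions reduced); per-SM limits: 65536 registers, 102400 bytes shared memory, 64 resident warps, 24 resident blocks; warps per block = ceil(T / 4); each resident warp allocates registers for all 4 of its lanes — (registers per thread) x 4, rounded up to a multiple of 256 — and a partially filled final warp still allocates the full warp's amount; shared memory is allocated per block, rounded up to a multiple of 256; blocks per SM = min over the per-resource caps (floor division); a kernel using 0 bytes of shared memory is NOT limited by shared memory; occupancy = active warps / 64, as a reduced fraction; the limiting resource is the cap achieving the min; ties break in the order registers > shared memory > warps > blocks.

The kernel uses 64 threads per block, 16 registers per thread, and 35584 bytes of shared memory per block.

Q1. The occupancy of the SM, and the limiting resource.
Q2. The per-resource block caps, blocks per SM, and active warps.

Answer: occupancy 1/2, limited by shared memory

registers: 16 blocks
shared memory: 2 blocks
warps: 4 blocks
blocks: 24 blocks

Answer: 2 blocks, 32 active warps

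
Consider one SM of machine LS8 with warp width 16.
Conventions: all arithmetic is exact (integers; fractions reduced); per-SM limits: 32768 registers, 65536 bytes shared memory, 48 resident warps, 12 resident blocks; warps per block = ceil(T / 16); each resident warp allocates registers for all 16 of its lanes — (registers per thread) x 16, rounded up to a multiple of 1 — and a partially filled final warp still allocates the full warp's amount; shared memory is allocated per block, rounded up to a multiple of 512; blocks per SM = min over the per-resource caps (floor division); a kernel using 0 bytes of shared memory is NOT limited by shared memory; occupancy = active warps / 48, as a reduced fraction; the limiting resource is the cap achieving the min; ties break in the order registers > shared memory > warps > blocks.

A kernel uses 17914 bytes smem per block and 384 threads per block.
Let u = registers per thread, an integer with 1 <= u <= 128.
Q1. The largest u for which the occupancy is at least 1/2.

Answer: u = 85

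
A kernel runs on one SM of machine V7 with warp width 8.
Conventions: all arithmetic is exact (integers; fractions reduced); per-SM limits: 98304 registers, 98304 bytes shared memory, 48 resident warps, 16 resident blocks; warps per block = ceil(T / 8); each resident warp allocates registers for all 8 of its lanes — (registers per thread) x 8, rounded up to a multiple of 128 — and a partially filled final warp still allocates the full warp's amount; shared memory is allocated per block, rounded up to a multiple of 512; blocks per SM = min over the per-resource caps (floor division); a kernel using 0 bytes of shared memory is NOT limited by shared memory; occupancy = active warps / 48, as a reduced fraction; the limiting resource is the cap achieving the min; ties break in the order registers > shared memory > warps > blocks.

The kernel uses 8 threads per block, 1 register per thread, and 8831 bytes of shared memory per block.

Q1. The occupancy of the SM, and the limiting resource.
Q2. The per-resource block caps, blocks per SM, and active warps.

Answer: occupancy 5/24, limited by shared memory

registers: 768 blocks
shared memory: 10 blocks
warps: 48 blocks
blocks: 16 blocks

Answer: 10 blocks, 10 active warps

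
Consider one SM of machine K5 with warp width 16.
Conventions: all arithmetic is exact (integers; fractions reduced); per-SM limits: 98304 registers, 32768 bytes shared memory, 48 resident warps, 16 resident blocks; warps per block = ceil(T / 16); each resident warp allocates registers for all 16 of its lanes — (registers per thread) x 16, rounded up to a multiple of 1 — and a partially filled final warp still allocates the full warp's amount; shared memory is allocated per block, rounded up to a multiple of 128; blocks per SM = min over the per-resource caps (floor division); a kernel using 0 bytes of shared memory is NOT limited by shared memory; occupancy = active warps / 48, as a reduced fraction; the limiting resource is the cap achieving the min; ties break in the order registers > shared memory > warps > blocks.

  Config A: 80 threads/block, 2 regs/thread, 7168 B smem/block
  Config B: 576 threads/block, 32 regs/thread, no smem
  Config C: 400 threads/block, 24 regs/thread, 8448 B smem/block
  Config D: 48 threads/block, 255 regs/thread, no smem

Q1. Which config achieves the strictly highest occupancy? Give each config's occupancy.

occupancies: A 5/12, B 3/4, C 25/48, D 1/2

Answer: B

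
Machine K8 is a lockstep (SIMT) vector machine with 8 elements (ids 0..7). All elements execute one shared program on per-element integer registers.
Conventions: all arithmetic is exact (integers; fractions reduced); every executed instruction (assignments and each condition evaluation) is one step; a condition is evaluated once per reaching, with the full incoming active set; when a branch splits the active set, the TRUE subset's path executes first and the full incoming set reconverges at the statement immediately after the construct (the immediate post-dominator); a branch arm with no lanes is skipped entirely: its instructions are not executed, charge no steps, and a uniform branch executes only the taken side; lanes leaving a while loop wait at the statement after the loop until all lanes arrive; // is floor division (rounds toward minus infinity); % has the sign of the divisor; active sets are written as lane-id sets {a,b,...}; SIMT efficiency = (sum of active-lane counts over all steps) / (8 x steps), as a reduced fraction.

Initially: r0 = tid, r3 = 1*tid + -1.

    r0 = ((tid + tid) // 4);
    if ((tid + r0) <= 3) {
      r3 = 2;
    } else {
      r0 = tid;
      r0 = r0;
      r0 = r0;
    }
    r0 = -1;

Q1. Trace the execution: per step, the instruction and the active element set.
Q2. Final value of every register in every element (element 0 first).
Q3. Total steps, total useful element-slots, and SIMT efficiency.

step 0: r0 <- ((tid + tid) // 4)     {0,1,2,3,4,5,6,7}
step 1: eval ((tid + r0) <= 3)       {0,1,2,3,4,5,6,7}
step 2: r3 <- 2                      {0,1,2}
step 3: r0 <- tid                    {3,4,5,6,7}
step 4: r0 <- r0                     {3,4,5,6,7}
step 5: r0 <- r0                     {3,4,5,6,7}
step 6: r0 <- -1                     {0,1,2,3,4,5,6,7}

Answer: 7 steps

r0: -1,-1,-1,-1,-1,-1,-1,-1
r3: 2,2,2,2,3,4,5,6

steps = 7; useful = 42; efficiency = 42/56 = 3/4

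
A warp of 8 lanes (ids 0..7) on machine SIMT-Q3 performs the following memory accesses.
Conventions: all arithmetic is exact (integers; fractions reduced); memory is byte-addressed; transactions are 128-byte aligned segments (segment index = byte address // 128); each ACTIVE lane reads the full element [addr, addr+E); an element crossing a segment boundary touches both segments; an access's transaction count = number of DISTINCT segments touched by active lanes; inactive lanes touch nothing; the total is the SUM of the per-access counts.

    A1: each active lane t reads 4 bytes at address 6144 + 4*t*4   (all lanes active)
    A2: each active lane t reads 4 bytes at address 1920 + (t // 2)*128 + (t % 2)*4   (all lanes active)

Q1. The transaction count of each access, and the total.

A1: 1 transaction
A2: 4 transactions

Answer: 1,4; total 5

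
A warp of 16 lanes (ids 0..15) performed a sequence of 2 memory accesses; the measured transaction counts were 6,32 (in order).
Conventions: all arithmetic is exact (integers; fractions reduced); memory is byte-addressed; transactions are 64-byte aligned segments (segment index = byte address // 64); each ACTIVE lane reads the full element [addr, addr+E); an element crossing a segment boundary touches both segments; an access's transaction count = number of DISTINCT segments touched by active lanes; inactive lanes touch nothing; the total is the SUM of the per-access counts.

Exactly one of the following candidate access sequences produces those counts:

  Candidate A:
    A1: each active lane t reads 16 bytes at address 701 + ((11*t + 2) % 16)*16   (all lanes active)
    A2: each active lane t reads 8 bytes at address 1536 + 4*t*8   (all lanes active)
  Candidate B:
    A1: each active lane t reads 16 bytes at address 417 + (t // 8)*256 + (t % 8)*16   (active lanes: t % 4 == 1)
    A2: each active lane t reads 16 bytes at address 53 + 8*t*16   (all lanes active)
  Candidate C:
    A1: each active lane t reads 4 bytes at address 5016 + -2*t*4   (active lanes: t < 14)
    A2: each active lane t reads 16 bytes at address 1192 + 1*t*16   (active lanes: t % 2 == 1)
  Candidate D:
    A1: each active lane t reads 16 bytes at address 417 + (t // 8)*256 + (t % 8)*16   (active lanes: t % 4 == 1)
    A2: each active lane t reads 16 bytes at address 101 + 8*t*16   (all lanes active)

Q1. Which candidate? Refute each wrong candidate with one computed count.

A: A1 gives 5 transactions, not 6
C: A1 gives 3 transactions, not 6
D: A2 gives 16 transactions, not 32
B: all counts match (6,32)

Answer: B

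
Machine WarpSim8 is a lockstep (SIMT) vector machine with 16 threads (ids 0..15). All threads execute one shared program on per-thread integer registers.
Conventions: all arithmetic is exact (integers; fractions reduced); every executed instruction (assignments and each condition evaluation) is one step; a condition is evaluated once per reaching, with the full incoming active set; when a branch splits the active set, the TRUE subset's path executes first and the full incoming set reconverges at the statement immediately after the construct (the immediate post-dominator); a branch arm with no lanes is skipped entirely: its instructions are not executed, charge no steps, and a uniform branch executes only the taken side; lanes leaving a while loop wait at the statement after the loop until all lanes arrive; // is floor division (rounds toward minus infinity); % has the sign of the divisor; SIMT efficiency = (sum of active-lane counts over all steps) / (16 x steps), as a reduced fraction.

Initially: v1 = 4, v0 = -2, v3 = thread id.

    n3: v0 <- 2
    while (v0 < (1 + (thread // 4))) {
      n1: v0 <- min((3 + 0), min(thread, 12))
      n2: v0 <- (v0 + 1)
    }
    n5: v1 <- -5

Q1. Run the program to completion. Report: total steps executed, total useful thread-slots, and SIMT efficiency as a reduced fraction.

Answer: 6 steps, 72 useful, 3/4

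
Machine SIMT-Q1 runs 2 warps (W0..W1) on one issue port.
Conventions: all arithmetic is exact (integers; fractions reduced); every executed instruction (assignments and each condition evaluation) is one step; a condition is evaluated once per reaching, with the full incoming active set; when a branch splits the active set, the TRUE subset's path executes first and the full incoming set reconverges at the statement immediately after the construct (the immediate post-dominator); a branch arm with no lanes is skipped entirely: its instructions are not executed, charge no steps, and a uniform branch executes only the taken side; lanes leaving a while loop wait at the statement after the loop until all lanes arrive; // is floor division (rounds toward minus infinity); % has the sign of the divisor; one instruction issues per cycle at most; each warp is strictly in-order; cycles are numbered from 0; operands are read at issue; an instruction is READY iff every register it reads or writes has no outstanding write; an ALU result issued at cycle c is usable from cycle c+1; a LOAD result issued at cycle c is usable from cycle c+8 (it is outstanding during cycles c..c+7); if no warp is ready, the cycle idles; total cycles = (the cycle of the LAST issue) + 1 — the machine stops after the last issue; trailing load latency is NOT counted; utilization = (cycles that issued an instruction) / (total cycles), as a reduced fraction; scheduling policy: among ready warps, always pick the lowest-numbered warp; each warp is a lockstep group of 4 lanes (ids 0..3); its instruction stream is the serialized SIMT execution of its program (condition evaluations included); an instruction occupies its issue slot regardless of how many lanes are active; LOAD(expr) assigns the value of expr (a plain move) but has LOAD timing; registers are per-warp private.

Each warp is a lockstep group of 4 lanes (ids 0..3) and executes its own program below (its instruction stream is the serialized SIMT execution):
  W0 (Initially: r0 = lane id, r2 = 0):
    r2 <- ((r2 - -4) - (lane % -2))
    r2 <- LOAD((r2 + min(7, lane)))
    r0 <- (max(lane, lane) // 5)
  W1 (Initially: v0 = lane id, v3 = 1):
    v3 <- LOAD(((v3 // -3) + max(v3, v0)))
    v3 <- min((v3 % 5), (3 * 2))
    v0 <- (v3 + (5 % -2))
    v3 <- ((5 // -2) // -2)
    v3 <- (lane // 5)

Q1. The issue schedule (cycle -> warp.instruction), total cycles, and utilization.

cycle 0: W0.I0
cycle 1: W0.I1
cycle 2: W0.I2
cycle 3: W1.I0
cycle 4: idle
cycle 5: idle
cycle 6: idle
cycle 7: idle
cycle 8: idle
cycle 9: idle
cycle 10: idle
cycle 11: W1.I1
cycle 12: W1.I2
cycle 13: W1.I3
cycle 14: W1.I4

Answer: 15 cycles, utilization 8/15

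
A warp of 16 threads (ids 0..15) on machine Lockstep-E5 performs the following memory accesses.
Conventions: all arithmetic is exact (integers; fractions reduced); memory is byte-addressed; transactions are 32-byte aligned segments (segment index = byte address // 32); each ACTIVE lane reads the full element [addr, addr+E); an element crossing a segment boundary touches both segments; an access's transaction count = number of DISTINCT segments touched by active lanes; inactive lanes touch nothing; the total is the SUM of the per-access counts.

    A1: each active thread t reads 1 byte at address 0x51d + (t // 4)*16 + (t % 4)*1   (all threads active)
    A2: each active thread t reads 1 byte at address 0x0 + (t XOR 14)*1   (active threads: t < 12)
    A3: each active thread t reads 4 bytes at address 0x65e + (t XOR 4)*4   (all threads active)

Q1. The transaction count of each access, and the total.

A1: 3 transactions
A2: 1 transaction
A3: 3 transactions

Answer: 3,1,3; total 7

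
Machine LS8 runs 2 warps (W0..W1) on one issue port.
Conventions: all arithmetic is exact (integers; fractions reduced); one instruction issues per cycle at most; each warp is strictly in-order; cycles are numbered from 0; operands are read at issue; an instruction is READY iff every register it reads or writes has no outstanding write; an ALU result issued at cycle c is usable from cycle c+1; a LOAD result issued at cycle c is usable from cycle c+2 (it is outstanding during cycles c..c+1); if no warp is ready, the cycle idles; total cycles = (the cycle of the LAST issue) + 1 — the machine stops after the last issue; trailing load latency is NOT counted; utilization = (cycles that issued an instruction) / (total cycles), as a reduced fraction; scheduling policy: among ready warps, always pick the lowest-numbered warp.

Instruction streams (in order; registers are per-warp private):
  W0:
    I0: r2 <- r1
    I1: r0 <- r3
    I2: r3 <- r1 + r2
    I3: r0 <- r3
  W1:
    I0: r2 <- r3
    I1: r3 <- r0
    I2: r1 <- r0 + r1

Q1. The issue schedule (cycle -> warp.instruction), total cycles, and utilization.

cycle 0: W0.I0
cycle 1: W0.I1
cycle 2: W0.I2
cycle 3: W0.I3
cycle 4: W1.I0
cycle 5: W1.I1
cycle 6: W1.I2

Answer: 7 cycles, utilization 1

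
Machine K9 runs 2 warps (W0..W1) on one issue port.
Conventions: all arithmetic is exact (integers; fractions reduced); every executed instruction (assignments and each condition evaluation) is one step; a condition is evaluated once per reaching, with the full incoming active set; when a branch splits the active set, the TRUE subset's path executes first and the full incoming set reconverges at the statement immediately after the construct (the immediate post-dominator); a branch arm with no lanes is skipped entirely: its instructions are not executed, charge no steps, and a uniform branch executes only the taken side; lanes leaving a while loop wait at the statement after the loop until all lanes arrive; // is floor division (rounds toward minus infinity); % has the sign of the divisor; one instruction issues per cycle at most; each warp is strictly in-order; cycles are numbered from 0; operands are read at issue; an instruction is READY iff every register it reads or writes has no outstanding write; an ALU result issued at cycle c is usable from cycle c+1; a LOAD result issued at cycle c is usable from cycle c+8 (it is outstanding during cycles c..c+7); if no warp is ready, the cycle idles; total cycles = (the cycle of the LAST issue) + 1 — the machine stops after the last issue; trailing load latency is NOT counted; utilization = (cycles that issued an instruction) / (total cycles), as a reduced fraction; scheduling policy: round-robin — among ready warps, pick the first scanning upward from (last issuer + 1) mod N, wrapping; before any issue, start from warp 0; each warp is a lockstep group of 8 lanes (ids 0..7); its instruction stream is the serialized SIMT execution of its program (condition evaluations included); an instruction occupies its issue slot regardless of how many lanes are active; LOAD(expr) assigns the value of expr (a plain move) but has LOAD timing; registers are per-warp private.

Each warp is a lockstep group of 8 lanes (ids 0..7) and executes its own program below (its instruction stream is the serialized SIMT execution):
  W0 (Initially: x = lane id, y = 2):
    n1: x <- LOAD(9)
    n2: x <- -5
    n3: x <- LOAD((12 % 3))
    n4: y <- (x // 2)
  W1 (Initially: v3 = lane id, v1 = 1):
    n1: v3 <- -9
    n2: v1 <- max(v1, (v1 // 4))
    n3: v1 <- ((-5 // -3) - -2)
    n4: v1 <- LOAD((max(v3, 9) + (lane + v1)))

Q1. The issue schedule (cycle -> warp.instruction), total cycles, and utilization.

cycle 0: W0.I0
cycle 1: W1.I0
cycle 2: W1.I1
cycle 3: W1.I2
cycle 4: W1.I3
cycle 5: idle
cycle 6: idle
cycle 7: idle
cycle 8: W0.I1
cycle 9: W0.I2
cycle 10: idle
cycle 11: idle
cycle 12: idle
cycle 13: idle
cycle 14: idle
cycle 15: idle
cycle 16: idle
cycle 17: W0.I3

Answer: 18 cycles, utilization 4/9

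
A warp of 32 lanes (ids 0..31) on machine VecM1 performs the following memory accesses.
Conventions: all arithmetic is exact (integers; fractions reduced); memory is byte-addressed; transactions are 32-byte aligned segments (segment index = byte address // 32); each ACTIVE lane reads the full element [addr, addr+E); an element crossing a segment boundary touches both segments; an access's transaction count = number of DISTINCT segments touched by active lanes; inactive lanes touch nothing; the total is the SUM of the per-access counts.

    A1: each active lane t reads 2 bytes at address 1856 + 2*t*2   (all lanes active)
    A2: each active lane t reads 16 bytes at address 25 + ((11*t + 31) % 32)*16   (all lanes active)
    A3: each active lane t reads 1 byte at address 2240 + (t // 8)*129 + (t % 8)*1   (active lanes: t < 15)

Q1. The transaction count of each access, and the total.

A1: 4 transactions
A2: 17 transactions
A3: 2 transactions

Answer: 4,17,2; total 23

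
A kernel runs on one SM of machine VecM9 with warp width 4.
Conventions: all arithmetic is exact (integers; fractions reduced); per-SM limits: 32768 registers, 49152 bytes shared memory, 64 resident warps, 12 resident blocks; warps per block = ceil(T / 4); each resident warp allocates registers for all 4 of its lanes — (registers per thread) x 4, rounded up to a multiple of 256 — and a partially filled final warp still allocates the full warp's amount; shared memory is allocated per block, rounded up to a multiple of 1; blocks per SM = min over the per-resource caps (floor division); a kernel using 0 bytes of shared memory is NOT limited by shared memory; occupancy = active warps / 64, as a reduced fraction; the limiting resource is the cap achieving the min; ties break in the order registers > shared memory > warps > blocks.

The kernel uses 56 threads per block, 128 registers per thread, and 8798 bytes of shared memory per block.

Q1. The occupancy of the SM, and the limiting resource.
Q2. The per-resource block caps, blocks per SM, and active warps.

Answer: occupancy 7/8, limited by registers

registers: 4 blocks
shared memory: 5 blocks
warps: 4 blocks
blocks: 12 blocks

Answer: 4 blocks, 56 active warps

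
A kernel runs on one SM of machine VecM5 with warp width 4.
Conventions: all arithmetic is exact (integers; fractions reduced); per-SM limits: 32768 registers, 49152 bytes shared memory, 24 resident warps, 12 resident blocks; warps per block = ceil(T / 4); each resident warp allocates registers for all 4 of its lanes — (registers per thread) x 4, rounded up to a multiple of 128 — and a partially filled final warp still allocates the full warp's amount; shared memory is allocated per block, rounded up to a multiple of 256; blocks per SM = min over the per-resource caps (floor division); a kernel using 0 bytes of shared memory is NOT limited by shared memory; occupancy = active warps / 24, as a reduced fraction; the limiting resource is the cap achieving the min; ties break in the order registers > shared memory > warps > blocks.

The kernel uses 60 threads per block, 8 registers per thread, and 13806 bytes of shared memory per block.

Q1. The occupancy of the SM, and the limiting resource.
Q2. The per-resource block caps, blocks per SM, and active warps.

Answer: occupancy 5/8, limited by warps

registers: 17 blocks
shared memory: 3 blocks
warps: 1 block
blocks: 12 blocks

Answer: 1 block, 15 active warps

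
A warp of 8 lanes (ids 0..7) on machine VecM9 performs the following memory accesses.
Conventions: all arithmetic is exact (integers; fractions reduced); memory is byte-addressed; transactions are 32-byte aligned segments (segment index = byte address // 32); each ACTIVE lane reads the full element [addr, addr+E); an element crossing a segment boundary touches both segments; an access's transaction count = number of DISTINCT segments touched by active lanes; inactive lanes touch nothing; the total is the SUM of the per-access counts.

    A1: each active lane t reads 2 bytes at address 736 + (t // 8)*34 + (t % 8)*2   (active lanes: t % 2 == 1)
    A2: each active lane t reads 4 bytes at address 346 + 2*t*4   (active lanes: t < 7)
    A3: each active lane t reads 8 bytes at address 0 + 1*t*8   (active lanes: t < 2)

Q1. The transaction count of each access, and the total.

A1: 1 transaction
A2: 3 transactions
A3: 1 transaction

Answer: 1,3,1; total 5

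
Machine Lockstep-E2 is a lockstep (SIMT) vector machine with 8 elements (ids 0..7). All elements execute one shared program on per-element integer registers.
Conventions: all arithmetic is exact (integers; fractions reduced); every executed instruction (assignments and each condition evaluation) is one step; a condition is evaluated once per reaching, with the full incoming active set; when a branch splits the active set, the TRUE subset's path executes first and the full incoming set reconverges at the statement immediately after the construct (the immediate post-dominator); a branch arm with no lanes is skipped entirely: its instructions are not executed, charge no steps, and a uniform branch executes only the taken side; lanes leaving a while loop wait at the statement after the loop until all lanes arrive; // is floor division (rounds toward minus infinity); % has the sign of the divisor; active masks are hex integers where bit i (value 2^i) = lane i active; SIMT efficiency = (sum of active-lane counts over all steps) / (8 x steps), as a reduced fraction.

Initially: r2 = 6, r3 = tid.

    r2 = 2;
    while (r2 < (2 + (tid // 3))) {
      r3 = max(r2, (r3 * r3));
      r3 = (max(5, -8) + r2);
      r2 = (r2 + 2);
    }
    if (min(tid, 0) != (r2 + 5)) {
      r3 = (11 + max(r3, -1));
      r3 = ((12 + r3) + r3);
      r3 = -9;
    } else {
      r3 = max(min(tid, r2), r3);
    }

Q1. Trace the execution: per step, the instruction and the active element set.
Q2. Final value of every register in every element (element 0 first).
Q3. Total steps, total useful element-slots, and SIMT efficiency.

step 0: r2 <- 2                      0xff
step 1: eval (r2 < (2 + (tid // 3))) 0xff
step 2: r3 <- max(r2, (r3 * r3))     0xf8
step 3: r3 <- (max(5, -8) + r2)      0xf8
step 4: r2 <- (r2 + 2)               0xf8
step 5: eval (r2 < (2 + (tid // 3))) 0xf8
step 6: eval (min(tid, 0) != (r2 + 5)) 0xff
step 7: r3 <- (11 + max(r3, -1))     0xff
step 8: r3 <- ((12 + r3) + r3)       0xff
step 9: r3 <- -9                     0xff

Answer: 10 steps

r2: 2,2,2,4,4,4,4,4
r3: -9,-9,-9,-9,-9,-9,-9,-9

steps = 10; useful = 68; efficiency = 68/80 = 17/20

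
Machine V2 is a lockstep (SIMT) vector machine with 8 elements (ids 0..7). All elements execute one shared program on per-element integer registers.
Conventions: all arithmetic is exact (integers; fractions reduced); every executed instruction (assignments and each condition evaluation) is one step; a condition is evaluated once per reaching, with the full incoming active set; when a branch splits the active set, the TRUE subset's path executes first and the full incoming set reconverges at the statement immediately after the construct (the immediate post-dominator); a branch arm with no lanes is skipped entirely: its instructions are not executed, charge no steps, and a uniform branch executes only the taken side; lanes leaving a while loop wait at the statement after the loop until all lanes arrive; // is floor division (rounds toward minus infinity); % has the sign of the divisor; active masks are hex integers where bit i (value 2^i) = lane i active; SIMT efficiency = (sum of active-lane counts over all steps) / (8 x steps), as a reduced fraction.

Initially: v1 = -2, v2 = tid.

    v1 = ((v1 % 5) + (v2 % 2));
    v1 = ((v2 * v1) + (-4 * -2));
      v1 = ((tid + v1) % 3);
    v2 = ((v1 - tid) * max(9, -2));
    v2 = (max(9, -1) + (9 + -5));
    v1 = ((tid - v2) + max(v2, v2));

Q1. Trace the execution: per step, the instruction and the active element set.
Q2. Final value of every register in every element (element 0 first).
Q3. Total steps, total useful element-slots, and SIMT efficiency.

step 0: v1 <- ((v1 % 5) + (v2 % 2))  0xff
step 1: v1 <- ((v2 * v1) + (-4 * -2)) 0xff
step 2: v1 <- ((tid + v1) % 3)       0xff
step 3: v2 <- ((v1 - tid) * max(9, -2)) 0xff
step 4: v2 <- (max(9, -1) + (9 + -5)) 0xff
step 5: v1 <- ((tid - v2) + max(v2, v2)) 0xff

Answer: 6 steps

v1: 0,1,2,3,4,5,6,7
v2: 13,13,13,13,13,13,13,13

steps = 6; useful = 48; efficiency = 48/48 = 1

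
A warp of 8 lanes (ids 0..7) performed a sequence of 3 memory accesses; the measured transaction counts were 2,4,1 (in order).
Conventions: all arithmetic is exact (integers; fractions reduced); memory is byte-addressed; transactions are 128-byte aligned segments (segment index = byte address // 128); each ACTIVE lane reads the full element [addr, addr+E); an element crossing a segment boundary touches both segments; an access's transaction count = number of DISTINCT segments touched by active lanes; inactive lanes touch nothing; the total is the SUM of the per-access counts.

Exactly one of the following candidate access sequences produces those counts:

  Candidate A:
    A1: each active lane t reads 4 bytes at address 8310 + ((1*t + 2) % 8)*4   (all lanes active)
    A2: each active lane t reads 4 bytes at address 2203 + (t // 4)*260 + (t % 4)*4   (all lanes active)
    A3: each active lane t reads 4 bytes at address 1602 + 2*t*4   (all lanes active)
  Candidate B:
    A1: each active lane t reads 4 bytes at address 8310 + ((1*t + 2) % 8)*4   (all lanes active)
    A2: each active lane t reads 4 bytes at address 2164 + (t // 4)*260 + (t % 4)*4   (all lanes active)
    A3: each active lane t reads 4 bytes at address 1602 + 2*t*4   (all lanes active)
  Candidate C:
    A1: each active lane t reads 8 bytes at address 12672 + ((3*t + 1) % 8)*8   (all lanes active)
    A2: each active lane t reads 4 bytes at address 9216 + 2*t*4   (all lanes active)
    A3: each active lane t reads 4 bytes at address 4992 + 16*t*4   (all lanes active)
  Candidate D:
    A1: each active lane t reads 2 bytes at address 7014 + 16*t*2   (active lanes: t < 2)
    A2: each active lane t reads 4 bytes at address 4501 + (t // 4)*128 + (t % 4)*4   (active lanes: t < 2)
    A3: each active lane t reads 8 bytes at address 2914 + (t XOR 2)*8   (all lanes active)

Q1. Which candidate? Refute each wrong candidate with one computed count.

A: A2 gives 2 transactions, not 4
C: A1 gives 1 transaction, not 2
D: A2 gives 1 transaction, not 4
B: all counts match (2,4,1)

Answer: B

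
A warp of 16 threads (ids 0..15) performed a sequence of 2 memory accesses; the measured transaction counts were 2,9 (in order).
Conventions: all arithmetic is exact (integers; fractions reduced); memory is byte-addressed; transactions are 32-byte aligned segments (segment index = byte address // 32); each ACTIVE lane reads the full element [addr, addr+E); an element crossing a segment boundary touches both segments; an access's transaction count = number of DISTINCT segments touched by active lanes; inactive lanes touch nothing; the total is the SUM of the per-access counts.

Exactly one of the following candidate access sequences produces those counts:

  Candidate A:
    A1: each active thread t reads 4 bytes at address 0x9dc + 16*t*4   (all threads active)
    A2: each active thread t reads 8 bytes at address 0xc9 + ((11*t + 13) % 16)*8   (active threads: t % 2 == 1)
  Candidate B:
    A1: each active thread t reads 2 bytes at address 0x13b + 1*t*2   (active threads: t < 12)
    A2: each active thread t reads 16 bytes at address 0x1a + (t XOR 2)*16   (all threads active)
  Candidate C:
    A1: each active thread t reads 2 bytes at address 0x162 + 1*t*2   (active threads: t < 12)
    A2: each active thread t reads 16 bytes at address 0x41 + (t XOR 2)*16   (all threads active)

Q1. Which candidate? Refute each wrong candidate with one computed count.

A: A1 gives 16 transactions, not 2
C: A1 gives 1 transaction, not 2
B: all counts match (2,9)

Answer: B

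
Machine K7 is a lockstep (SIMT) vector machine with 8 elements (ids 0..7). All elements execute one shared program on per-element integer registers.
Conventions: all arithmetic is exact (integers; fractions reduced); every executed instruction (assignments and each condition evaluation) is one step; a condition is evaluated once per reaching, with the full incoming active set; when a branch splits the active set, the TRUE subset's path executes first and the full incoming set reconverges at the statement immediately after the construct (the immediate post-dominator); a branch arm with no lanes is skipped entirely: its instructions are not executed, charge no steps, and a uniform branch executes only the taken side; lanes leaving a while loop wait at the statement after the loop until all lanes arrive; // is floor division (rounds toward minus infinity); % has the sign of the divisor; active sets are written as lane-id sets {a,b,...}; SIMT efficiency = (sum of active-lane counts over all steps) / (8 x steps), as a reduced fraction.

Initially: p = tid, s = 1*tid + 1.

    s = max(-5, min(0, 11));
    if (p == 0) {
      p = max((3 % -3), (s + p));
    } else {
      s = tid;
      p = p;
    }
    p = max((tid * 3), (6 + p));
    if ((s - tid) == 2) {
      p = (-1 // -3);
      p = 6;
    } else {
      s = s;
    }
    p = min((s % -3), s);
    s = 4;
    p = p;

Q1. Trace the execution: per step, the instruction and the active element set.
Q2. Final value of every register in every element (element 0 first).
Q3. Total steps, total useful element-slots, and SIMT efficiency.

step 0: s <- max(-5, min(0, 11))     {0,1,2,3,4,5,6,7}
step 1: eval (p == 0)                {0,1,2,3,4,5,6,7}
step 2: p <- max((3 % -3), (s + p))  {0}
step 3: s <- tid                     {1,2,3,4,5,6,7}
step 4: p <- p                       {1,2,3,4,5,6,7}
step 5: p <- max((tid * 3), (6 + p)) {0,1,2,3,4,5,6,7}
step 6: eval ((s - tid) == 2)        {0,1,2,3,4,5,6,7}
step 7: s <- s                       {0,1,2,3,4,5,6,7}
step 8: p <- min((s % -3), s)        {0,1,2,3,4,5,6,7}
step 9: s <- 4                       {0,1,2,3,4,5,6,7}
step 10: p <- p                       {0,1,2,3,4,5,6,7}

Answer: 11 steps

p: 0,-2,-1,0,-2,-1,0,-2
s: 4,4,4,4,4,4,4,4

steps = 11; useful = 79; efficiency = 79/88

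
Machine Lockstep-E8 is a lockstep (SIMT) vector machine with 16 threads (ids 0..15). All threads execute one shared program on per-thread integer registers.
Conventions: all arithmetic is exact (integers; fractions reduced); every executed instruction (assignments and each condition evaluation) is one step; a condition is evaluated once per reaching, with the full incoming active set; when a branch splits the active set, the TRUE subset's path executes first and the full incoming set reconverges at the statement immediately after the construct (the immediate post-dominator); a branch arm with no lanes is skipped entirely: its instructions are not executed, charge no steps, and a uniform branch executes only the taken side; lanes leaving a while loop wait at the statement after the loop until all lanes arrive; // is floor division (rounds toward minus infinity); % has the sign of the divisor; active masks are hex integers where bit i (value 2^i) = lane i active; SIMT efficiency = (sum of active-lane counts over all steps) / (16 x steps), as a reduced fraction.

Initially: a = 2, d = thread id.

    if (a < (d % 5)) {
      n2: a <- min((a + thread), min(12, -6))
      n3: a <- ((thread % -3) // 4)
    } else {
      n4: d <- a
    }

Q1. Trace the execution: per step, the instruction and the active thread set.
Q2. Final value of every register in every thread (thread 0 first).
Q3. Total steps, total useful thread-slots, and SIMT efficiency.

step 0: eval (a < (d % 5))           0xffff
step 1: a <- min((a + thread), min(12, -6)) 0x6318
step 2: a <- ((thread % -3) // 4)    0x6318
step 3: d <- a                       0x9ce7

Answer: 4 steps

a: 2,2,2,0,-1,2,2,2,-1,0,2,2,2,-1,-1,2
d: 2,2,2,3,4,2,2,2,8,9,2,2,2,13,14,2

steps = 4; useful = 38; efficiency = 38/64 = 19/32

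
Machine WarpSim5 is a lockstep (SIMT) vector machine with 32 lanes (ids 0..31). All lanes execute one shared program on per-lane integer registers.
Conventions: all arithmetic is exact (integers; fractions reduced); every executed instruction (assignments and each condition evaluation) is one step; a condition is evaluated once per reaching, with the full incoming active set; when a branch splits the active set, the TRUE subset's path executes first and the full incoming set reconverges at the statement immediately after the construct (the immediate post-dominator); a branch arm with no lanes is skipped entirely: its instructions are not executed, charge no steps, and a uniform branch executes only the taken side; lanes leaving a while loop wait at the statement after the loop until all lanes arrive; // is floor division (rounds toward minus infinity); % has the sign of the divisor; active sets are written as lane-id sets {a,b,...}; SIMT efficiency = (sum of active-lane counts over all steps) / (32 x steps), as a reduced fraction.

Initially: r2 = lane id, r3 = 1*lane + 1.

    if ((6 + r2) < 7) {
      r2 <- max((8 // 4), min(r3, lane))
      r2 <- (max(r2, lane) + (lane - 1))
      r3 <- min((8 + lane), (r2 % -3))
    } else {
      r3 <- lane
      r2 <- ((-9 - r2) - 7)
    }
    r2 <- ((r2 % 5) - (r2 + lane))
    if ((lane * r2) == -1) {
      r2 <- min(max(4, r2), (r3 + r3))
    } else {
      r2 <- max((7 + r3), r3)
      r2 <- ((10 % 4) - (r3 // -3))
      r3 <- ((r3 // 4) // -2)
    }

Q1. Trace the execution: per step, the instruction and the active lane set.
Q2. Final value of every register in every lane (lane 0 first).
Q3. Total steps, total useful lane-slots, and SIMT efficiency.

step 0: eval ((6 + r2) < 7)          {0,1,2,3,4,5,6,7,8,9,10,11,12,13,14,15,16,17,18,19,20,21,22,23,24,25,26,27,28,29,30,31}
step 1: r2 <- max((8 // 4), min(r3, lane)) {0}
step 2: r2 <- (max(r2, lane) + (lane - 1)) {0}
step 3: r3 <- min((8 + lane), (r2 % -3)) {0}
step 4: r3 <- lane                   {1,2,3,4,5,6,7,8,9,10,11,12,13,14,15,16,17,18,19,20,21,22,23,24,25,26,27,28,29,30,31}
step 5: r2 <- ((-9 - r2) - 7)        {1,2,3,4,5,6,7,8,9,10,11,12,13,14,15,16,17,18,19,20,21,22,23,24,25,26,27,28,29,30,31}
step 6: r2 <- ((r2 % 5) - (r2 + lane)) {0,1,2,3,4,5,6,7,8,9,10,11,12,13,14,15,16,17,18,19,20,21,22,23,24,25,26,27,28,29,30,31}
step 7: eval ((lane * r2) == -1)     {0,1,2,3,4,5,6,7,8,9,10,11,12,13,14,15,16,17,18,19,20,21,22,23,24,25,26,27,28,29,30,31}
step 8: r2 <- max((7 + r3), r3)      {0,1,2,3,4,5,6,7,8,9,10,11,12,13,14,15,16,17,18,19,20,21,22,23,24,25,26,27,28,29,30,31}
step 9: r2 <- ((10 % 4) - (r3 // -3)) {0,1,2,3,4,5,6,7,8,9,10,11,12,13,14,15,16,17,18,19,20,21,22,23,24,25,26,27,28,29,30,31}
step 10: r3 <- ((r3 // 4) // -2)      {0,1,2,3,4,5,6,7,8,9,10,11,12,13,14,15,16,17,18,19,20,21,22,23,24,25,26,27,28,29,30,31}

Answer: 11 steps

r2: 2,3,3,3,4,4,4,5,5,5,6,6,6,7,7,7,8,8,8,9,9,9,10,10,10,11,11,11,12,12,12,13
r3: 0,0,0,0,-1,-1,-1,-1,-1,-1,-1,-1,-2,-2,-2,-2,-2,-2,-2,-2,-3,-3,-3,-3,-3,-3,-3,-3,-4,-4,-4,-4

steps = 11; useful = 257; efficiency = 257/352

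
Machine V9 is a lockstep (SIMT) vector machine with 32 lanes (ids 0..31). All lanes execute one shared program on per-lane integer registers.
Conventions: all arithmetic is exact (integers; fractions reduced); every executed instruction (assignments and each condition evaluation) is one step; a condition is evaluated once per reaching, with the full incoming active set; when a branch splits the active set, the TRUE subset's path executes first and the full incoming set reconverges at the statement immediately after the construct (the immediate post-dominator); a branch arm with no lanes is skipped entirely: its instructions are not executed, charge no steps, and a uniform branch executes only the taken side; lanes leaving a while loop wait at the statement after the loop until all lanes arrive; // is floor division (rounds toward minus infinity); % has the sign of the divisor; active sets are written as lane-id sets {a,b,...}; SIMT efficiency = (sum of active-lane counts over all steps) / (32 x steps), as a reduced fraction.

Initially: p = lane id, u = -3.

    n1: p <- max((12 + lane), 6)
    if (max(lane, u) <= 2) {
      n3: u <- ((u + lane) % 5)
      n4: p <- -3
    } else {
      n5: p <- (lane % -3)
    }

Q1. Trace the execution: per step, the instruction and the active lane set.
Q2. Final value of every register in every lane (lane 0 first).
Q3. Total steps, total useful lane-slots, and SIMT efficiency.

step 0: p <- max((12 + lane), 6)     {0,1,2,3,4,5,6,7,8,9,10,11,12,13,14,15,16,17,18,19,20,21,22,23,24,25,26,27,28,29,30,31}
step 1: eval (max(lane, u) <= 2)     {0,1,2,3,4,5,6,7,8,9,10,11,12,13,14,15,16,17,18,19,20,21,22,23,24,25,26,27,28,29,30,31}
step 2: u <- ((u + lane) % 5)        {0,1,2}
step 3: p <- -3                      {0,1,2}
step 4: p <- (lane % -3)             {3,4,5,6,7,8,9,10,11,12,13,14,15,16,17,18,19,20,21,22,23,24,25,26,27,28,29,30,31}

Answer: 5 steps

p: -3,-3,-3,0,-2,-1,0,-2,-1,0,-2,-1,0,-2,-1,0,-2,-1,0,-2,-1,0,-2,-1,0,-2,-1,0,-2,-1,0,-2
u: 2,3,4,-3,-3,-3,-3,-3,-3,-3,-3,-3,-3,-3,-3,-3,-3,-3,-3,-3,-3,-3,-3,-3,-3,-3,-3,-3,-3,-3,-3,-3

steps = 5; useful = 99; efficiency = 99/160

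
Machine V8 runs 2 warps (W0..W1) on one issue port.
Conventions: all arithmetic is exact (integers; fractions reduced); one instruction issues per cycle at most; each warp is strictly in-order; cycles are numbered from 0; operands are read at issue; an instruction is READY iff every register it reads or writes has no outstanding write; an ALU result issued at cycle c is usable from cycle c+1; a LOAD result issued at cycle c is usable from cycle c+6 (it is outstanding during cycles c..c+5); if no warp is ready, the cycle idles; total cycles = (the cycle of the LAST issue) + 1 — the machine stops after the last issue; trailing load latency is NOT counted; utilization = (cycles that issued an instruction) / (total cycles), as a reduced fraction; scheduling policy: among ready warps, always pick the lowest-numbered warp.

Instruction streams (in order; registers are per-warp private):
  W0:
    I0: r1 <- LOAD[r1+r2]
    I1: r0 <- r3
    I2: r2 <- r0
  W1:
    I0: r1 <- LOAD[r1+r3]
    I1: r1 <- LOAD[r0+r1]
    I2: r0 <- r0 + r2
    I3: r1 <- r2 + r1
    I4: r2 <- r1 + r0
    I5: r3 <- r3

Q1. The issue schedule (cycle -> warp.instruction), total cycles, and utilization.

cycle 0: W0.I0
cycle 1: W0.I1
cycle 2: W0.I2
cycle 3: W1.I0
cycle 4: idle
cycle 5: idle
cycle 6: idle
cycle 7: idle
cycle 8: idle
cycle 9: W1.I1
cycle 10: W1.I2
cycle 11: idle
cycle 12: idle
cycle 13: idle
cycle 14: idle
cycle 15: W1.I3
cycle 16: W1.I4
cycle 17: W1.I5

Answer: 18 cycles, utilization 1/2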